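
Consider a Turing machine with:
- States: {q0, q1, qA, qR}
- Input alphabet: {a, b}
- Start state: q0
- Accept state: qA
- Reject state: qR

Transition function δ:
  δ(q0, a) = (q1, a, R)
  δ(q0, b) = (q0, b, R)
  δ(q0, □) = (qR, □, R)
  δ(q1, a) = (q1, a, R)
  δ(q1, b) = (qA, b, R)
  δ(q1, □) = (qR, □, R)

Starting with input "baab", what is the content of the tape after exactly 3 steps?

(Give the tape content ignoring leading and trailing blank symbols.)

Execution trace:
Initial: [q0]baab
Step 1: δ(q0, b) = (q0, b, R) → b[q0]aab
Step 2: δ(q0, a) = (q1, a, R) → ba[q1]ab
Step 3: δ(q1, a) = (q1, a, R) → baa[q1]b

After 3 steps, the tape (ignoring leading/trailing blanks) is: baab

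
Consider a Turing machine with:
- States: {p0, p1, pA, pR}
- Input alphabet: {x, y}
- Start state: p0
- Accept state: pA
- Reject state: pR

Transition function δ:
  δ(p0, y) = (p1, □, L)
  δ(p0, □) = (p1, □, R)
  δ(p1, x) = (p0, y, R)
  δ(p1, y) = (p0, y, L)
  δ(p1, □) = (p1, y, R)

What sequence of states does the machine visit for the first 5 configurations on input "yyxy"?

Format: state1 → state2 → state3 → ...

Execution trace:
Initial: [p0]yyxy
Step 1: δ(p0, y) = (p1, □, L) → [p1]□□yxy
Step 2: δ(p1, □) = (p1, y, R) → y[p1]□yxy
Step 3: δ(p1, □) = (p1, y, R) → yy[p1]yxy
Step 4: δ(p1, y) = (p0, y, L) → y[p0]yyxy

State sequence: p0 → p1 → p1 → p1 → p0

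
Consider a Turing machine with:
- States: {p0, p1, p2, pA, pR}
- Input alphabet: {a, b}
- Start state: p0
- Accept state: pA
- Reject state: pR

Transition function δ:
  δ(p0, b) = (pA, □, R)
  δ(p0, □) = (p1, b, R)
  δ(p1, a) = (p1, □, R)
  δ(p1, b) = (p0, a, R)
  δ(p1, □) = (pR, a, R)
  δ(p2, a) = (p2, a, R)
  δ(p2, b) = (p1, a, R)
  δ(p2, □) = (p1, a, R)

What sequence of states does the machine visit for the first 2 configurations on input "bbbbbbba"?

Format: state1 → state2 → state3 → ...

Execution trace:
Initial: [p0]bbbbbbba
Step 1: δ(p0, b) = (pA, □, R) → □[pA]bbbbbba

The machine reaches the accept state pA and halts.

State sequence: p0 → pA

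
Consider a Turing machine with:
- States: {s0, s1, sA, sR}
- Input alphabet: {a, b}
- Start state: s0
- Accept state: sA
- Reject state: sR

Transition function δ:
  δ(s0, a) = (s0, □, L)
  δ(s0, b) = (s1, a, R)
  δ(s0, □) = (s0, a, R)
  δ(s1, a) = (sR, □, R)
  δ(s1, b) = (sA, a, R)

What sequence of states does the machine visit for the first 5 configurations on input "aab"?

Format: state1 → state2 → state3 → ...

Execution trace:
Initial: [s0]aab
Step 1: δ(s0, a) = (s0, □, L) → [s0]□□ab
Step 2: δ(s0, □) = (s0, a, R) → a[s0]□ab
Step 3: δ(s0, □) = (s0, a, R) → aa[s0]ab
Step 4: δ(s0, a) = (s0, □, L) → a[s0]a□b

State sequence: s0 → s0 → s0 → s0 → s0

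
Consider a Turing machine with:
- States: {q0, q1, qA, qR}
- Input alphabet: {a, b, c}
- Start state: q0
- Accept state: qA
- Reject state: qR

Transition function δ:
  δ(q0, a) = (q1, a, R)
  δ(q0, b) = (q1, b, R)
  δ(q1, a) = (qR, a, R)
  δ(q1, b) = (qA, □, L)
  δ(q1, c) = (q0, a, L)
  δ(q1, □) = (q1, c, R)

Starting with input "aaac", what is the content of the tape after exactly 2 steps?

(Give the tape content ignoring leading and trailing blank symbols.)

Execution trace:
Initial: [q0]aaac
Step 1: δ(q0, a) = (q1, a, R) → a[q1]aac
Step 2: δ(q1, a) = (qR, a, R) → aa[qR]ac

The machine reaches the reject state qR and halts.

After 2 steps, the tape (ignoring leading/trailing blanks) is: aaac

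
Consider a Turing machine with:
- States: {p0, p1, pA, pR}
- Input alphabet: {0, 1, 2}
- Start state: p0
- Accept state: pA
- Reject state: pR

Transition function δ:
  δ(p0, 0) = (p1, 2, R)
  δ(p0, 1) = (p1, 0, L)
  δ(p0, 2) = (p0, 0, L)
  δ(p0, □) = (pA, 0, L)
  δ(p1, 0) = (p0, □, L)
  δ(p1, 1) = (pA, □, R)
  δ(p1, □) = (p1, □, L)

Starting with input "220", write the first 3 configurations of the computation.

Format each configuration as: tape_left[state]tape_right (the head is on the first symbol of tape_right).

Transitions applied:
Step 1: δ(p0, 2) = (p0, 0, L)
Step 2: δ(p0, □) = (pA, 0, L)

The first 3 configurations are:
[p0]220 ⊢ [p0]□020 ⊢ [pA]□0020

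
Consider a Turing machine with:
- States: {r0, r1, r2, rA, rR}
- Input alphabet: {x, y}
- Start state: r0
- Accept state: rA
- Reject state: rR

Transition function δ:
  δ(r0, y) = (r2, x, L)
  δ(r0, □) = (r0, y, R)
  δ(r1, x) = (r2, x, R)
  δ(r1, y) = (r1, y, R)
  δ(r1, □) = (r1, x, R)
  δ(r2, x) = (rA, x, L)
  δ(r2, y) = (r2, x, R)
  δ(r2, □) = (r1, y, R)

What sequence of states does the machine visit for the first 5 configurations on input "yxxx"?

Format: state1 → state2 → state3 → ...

Execution trace:
Initial: [r0]yxxx
Step 1: δ(r0, y) = (r2, x, L) → [r2]□xxxx
Step 2: δ(r2, □) = (r1, y, R) → y[r1]xxxx
Step 3: δ(r1, x) = (r2, x, R) → yx[r2]xxx
Step 4: δ(r2, x) = (rA, x, L) → y[rA]xxxx

The machine reaches the accept state rA and halts.

State sequence: r0 → r2 → r1 → r2 → rA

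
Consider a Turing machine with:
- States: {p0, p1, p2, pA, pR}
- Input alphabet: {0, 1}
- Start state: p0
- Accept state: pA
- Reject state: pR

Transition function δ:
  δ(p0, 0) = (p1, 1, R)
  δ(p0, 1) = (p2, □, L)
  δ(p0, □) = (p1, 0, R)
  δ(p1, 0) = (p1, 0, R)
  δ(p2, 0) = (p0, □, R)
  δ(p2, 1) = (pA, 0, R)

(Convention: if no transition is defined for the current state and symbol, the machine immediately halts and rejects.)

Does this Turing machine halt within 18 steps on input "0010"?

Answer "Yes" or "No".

Execution trace:
Initial: [p0]0010
Step 1: δ(p0, 0) = (p1, 1, R) → 1[p1]010
Step 2: δ(p1, 0) = (p1, 0, R) → 10[p1]10

No transition is defined for δ(p1, 1). By convention the machine halts and rejects.
The machine halted after 2 steps (within the 18-step bound).

Answer: Yes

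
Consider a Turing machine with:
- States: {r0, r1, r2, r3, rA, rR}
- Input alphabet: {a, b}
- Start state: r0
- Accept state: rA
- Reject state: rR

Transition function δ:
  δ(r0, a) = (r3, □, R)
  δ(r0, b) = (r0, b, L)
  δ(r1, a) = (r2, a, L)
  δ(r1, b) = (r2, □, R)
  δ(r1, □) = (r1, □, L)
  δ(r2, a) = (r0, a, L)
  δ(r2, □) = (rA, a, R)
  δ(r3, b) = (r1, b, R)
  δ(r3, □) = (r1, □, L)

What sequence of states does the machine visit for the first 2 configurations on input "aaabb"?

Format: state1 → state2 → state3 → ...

Execution trace:
Initial: [r0]aaabb
Step 1: δ(r0, a) = (r3, □, R) → □[r3]aabb

No transition is defined for δ(r3, a). By convention the machine halts and rejects.

State sequence: r0 → r3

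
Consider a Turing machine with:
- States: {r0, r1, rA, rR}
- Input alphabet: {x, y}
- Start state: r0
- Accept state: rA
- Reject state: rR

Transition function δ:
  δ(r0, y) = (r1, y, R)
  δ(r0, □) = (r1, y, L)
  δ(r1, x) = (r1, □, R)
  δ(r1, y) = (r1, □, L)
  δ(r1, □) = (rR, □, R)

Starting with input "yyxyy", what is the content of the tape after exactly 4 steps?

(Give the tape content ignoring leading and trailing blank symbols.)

Execution trace:
Initial: [r0]yyxyy
Step 1: δ(r0, y) = (r1, y, R) → y[r1]yxyy
Step 2: δ(r1, y) = (r1, □, L) → [r1]y□xyy
Step 3: δ(r1, y) = (r1, □, L) → [r1]□□□xyy
Step 4: δ(r1, □) = (rR, □, R) → □[rR]□□xyy

The machine reaches the reject state rR and halts.

After 4 steps, the tape (ignoring leading/trailing blanks) is: xyy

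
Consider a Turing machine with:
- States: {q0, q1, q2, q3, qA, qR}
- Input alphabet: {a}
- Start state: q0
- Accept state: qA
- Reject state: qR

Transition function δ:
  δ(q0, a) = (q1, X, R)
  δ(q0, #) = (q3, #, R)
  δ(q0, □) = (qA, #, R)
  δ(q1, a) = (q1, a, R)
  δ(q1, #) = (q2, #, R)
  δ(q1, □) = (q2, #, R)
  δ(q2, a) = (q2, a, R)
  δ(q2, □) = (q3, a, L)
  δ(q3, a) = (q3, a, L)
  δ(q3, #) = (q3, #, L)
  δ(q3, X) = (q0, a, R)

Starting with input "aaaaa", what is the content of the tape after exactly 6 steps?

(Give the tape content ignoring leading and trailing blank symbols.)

Execution trace:
Initial: [q0]aaaaa
Step 1: δ(q0, a) = (q1, X, R) → X[q1]aaaa
Step 2: δ(q1, a) = (q1, a, R) → Xa[q1]aaa
Step 3: δ(q1, a) = (q1, a, R) → Xaa[q1]aa
Step 4: δ(q1, a) = (q1, a, R) → Xaaa[q1]a
Step 5: δ(q1, a) = (q1, a, R) → Xaaaa[q1]□
Step 6: δ(q1, □) = (q2, #, R) → Xaaaa#[q2]□

After 6 steps, the tape (ignoring leading/trailing blanks) is: Xaaaa#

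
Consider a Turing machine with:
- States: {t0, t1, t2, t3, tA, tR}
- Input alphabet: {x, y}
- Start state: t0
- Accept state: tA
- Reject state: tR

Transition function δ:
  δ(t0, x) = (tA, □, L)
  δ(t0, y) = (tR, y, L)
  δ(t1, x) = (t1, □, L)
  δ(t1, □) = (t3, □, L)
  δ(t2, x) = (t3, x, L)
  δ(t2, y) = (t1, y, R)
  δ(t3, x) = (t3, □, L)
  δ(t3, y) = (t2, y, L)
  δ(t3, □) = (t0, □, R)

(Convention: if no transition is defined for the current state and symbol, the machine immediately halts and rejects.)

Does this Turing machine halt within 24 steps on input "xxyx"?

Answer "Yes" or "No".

Execution trace:
Initial: [t0]xxyx
Step 1: δ(t0, x) = (tA, □, L) → [tA]□□xyx

The machine reaches the accept state tA and halts.
The machine halted after 1 step (within the 24-step bound).

Answer: Yes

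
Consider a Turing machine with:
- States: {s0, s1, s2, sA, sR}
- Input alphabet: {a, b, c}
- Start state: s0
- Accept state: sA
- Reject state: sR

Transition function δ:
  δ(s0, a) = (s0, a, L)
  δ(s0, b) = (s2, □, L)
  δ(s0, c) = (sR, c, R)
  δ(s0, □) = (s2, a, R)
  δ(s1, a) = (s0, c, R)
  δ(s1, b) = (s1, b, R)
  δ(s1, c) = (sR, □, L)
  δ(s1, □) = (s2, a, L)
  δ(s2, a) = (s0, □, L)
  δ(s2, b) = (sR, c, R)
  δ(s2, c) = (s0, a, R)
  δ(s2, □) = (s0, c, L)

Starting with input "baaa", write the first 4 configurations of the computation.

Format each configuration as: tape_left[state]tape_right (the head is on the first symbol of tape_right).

Transitions applied:
Step 1: δ(s0, b) = (s2, □, L)
Step 2: δ(s2, □) = (s0, c, L)
Step 3: δ(s0, □) = (s2, a, R)

The first 4 configurations are:
[s0]baaa ⊢ [s2]□□aaa ⊢ [s0]□c□aaa ⊢ a[s2]c□aaa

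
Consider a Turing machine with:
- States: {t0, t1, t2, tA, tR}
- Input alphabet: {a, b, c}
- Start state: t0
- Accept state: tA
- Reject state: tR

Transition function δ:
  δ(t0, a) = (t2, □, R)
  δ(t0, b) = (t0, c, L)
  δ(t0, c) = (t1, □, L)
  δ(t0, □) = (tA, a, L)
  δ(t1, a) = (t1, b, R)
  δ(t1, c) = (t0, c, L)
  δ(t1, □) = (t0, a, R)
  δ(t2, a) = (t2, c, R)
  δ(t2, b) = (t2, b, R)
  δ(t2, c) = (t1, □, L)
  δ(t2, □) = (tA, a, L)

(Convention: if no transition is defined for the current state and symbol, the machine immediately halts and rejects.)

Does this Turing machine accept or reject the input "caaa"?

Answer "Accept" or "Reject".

Execution trace:
Initial: [t0]caaa
Step 1: δ(t0, c) = (t1, □, L) → [t1]□□aaa
Step 2: δ(t1, □) = (t0, a, R) → a[t0]□aaa
Step 3: δ(t0, □) = (tA, a, L) → [tA]aaaaa

The machine reaches the accept state tA and halts.

Answer: Accept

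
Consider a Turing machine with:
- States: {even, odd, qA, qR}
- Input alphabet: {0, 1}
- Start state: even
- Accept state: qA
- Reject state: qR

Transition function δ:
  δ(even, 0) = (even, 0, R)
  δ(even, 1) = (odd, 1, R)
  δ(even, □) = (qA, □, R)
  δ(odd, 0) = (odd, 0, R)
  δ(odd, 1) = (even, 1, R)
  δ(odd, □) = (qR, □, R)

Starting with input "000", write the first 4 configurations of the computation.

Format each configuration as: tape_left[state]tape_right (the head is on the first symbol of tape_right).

Transitions applied:
Step 1: δ(even, 0) = (even, 0, R)
Step 2: δ(even, 0) = (even, 0, R)
Step 3: δ(even, 0) = (even, 0, R)

The first 4 configurations are:
[even]000 ⊢ 0[even]00 ⊢ 00[even]0 ⊢ 000[even]□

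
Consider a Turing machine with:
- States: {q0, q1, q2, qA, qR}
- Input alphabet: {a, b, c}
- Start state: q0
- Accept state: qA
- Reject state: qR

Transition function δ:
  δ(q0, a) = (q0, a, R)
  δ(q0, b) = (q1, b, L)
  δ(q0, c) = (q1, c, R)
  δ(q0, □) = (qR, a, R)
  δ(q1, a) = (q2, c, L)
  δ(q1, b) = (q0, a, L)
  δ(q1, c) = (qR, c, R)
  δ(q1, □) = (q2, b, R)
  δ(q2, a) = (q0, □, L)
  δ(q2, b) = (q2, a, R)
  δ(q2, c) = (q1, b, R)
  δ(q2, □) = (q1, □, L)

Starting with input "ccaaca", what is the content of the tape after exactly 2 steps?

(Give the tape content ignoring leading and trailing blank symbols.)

Execution trace:
Initial: [q0]ccaaca
Step 1: δ(q0, c) = (q1, c, R) → c[q1]caaca
Step 2: δ(q1, c) = (qR, c, R) → cc[qR]aaca

The machine reaches the reject state qR and halts.

After 2 steps, the tape (ignoring leading/trailing blanks) is: ccaaca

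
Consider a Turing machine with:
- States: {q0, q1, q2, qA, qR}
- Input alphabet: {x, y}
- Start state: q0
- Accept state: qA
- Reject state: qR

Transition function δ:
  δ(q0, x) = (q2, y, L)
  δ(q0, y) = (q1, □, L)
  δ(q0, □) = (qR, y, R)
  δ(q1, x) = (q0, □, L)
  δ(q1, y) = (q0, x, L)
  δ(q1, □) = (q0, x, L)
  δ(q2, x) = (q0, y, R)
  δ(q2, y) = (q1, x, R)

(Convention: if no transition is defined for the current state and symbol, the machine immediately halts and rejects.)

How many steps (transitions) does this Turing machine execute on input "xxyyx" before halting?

Execution trace:
Initial: [q0]xxyyx
Step 1: δ(q0, x) = (q2, y, L) → [q2]□yxyyx

No transition is defined for δ(q2, □). By convention the machine halts and rejects.

The machine executed 1 step before halting.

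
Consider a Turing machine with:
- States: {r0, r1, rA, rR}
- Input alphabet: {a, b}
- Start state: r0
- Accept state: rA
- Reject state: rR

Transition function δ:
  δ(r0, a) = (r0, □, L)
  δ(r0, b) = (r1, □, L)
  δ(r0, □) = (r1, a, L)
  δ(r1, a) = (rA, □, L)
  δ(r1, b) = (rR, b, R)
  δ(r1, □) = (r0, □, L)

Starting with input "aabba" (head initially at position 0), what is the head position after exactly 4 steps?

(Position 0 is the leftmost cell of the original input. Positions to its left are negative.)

Execution trace (head position shown):
Step 0: [r0]aabba  (head at position 0)
Step 1: move left → [r0]□□abba  (head at position -1)
Step 2: move left → [r1]□a□abba  (head at position -2)
Step 3: move left → [r0]□□a□abba  (head at position -3)
Step 4: move left → [r1]□a□a□abba  (head at position -4)

After 4 steps, the head is at position -4.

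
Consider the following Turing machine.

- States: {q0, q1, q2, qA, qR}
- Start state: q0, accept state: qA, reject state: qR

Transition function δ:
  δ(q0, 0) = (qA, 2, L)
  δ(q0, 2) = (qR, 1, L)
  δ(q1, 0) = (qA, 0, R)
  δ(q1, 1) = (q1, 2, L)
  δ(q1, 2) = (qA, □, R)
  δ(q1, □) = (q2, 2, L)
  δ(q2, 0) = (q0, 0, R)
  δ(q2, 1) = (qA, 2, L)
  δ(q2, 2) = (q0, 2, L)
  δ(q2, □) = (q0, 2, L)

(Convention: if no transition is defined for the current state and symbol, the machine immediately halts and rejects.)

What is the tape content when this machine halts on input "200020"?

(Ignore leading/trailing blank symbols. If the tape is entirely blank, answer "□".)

Execution trace:
Initial: [q0]200020
Step 1: δ(q0, 2) = (qR, 1, L) → [qR]□100020

The machine reaches the reject state qR and halts.

Final tape (ignoring leading/trailing blanks): 100020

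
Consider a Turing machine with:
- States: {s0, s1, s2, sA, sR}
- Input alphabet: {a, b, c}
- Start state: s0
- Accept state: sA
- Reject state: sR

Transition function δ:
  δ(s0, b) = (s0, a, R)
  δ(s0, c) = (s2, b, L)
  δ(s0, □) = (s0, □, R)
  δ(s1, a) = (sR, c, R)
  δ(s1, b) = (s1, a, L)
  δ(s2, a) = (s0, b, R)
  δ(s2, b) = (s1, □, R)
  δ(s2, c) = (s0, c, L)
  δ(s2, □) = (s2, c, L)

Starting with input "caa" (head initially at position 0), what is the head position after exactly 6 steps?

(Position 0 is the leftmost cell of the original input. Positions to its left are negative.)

Execution trace (head position shown):
Step 0: [s0]caa  (head at position 0)
Step 1: move left → [s2]□baa  (head at position -1)
Step 2: move left → [s2]□cbaa  (head at position -2)
Step 3: move left → [s2]□ccbaa  (head at position -3)
Step 4: move left → [s2]□cccbaa  (head at position -4)
Step 5: move left → [s2]□ccccbaa  (head at position -5)
Step 6: move left → [s2]□cccccbaa  (head at position -6)

After 6 steps, the head is at position -6.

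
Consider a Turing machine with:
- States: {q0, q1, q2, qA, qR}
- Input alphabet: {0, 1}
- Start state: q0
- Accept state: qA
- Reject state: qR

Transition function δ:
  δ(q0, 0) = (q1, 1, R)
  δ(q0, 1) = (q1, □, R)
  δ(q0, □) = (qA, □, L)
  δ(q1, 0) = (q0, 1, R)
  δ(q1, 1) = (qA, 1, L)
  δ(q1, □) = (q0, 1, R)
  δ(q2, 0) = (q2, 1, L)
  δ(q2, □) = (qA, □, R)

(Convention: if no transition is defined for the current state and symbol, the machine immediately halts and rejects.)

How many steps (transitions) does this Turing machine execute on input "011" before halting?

Execution trace:
Initial: [q0]011
Step 1: δ(q0, 0) = (q1, 1, R) → 1[q1]11
Step 2: δ(q1, 1) = (qA, 1, L) → [qA]111

The machine reaches the accept state qA and halts.

The machine executed 2 steps before halting.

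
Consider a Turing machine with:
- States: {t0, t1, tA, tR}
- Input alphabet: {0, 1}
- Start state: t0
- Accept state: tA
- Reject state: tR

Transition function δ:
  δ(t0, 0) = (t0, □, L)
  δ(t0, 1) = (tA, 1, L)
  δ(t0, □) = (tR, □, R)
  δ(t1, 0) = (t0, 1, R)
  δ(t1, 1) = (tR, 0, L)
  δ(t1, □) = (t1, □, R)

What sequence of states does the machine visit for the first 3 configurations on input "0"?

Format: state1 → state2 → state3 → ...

Execution trace:
Initial: [t0]0
Step 1: δ(t0, 0) = (t0, □, L) → [t0]□□
Step 2: δ(t0, □) = (tR, □, R) → □[tR]□

The machine reaches the reject state tR and halts.

State sequence: t0 → t0 → tR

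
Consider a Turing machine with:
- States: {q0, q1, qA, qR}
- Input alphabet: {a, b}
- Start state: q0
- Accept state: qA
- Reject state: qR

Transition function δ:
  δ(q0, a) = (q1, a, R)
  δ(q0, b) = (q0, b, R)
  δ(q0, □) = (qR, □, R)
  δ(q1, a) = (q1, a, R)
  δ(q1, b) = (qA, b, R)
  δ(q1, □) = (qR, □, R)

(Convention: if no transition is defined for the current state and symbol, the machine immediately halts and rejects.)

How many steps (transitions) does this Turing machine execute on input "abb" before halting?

Execution trace:
Initial: [q0]abb
Step 1: δ(q0, a) = (q1, a, R) → a[q1]bb
Step 2: δ(q1, b) = (qA, b, R) → ab[qA]b

The machine reaches the accept state qA and halts.

The machine executed 2 steps before halting.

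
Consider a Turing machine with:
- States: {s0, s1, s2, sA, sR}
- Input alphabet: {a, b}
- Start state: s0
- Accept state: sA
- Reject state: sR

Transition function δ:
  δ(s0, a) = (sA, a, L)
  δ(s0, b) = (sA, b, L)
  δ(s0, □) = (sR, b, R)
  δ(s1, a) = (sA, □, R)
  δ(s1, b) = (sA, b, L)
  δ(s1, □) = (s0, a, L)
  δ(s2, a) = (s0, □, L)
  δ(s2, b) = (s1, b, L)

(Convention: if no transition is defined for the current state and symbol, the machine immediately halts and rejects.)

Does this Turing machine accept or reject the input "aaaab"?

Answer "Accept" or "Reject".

Execution trace:
Initial: [s0]aaaab
Step 1: δ(s0, a) = (sA, a, L) → [sA]□aaaab

The machine reaches the accept state sA and halts.

Answer: Accept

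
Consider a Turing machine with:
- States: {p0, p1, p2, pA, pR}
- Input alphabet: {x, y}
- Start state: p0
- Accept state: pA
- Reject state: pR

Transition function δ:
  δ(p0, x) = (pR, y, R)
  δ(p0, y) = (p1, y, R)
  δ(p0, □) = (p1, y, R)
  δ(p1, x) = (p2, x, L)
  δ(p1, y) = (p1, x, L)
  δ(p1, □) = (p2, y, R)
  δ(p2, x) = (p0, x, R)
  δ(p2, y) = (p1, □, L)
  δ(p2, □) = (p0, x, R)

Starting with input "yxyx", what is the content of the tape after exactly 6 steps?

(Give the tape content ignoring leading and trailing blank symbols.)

Execution trace:
Initial: [p0]yxyx
Step 1: δ(p0, y) = (p1, y, R) → y[p1]xyx
Step 2: δ(p1, x) = (p2, x, L) → [p2]yxyx
Step 3: δ(p2, y) = (p1, □, L) → [p1]□□xyx
Step 4: δ(p1, □) = (p2, y, R) → y[p2]□xyx
Step 5: δ(p2, □) = (p0, x, R) → yx[p0]xyx
Step 6: δ(p0, x) = (pR, y, R) → yxy[pR]yx

The machine reaches the reject state pR and halts.

After 6 steps, the tape (ignoring leading/trailing blanks) is: yxyyx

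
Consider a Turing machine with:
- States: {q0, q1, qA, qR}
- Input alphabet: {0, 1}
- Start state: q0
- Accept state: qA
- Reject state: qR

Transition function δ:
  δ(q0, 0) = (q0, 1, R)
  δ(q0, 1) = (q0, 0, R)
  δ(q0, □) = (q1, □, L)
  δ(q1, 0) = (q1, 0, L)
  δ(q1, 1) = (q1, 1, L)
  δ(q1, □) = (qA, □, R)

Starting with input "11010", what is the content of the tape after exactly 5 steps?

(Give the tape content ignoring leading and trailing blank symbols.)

Execution trace:
Initial: [q0]11010
Step 1: δ(q0, 1) = (q0, 0, R) → 0[q0]1010
Step 2: δ(q0, 1) = (q0, 0, R) → 00[q0]010
Step 3: δ(q0, 0) = (q0, 1, R) → 001[q0]10
Step 4: δ(q0, 1) = (q0, 0, R) → 0010[q0]0
Step 5: δ(q0, 0) = (q0, 1, R) → 00101[q0]□

After 5 steps, the tape (ignoring leading/trailing blanks) is: 00101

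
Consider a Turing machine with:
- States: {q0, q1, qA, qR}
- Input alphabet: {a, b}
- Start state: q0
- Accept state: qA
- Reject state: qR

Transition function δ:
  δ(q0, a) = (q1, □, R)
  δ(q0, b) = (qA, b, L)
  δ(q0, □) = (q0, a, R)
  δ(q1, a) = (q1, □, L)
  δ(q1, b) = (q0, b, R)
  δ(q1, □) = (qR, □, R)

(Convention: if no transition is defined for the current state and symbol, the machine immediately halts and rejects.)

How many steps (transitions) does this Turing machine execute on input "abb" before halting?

Execution trace:
Initial: [q0]abb
Step 1: δ(q0, a) = (q1, □, R) → □[q1]bb
Step 2: δ(q1, b) = (q0, b, R) → □b[q0]b
Step 3: δ(q0, b) = (qA, b, L) → □[qA]bb

The machine reaches the accept state qA and halts.

The machine executed 3 steps before halting.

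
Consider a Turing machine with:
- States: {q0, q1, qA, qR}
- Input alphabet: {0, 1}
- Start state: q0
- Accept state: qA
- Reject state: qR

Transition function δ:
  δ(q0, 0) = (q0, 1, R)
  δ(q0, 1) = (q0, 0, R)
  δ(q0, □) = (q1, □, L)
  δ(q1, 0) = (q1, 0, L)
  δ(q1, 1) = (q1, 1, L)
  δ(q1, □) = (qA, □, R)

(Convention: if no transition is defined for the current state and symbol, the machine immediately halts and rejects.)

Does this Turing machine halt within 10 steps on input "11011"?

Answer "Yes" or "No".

Execution trace:
Initial: [q0]11011
Step 1: δ(q0, 1) = (q0, 0, R) → 0[q0]1011
Step 2: δ(q0, 1) = (q0, 0, R) → 00[q0]011
Step 3: δ(q0, 0) = (q0, 1, R) → 001[q0]11
Step 4: δ(q0, 1) = (q0, 0, R) → 0010[q0]1
Step 5: δ(q0, 1) = (q0, 0, R) → 00100[q0]□
Step 6: δ(q0, □) = (q1, □, L) → 0010[q1]0□
Step 7: δ(q1, 0) = (q1, 0, L) → 001[q1]00□
Step 8: δ(q1, 0) = (q1, 0, L) → 00[q1]100□
Step 9: δ(q1, 1) = (q1, 1, L) → 0[q1]0100□
Step 10: δ(q1, 0) = (q1, 0, L) → [q1]00100□

The machine has not reached a halting state after 10 steps.
The machine did not halt within the 10-step bound.

Answer: No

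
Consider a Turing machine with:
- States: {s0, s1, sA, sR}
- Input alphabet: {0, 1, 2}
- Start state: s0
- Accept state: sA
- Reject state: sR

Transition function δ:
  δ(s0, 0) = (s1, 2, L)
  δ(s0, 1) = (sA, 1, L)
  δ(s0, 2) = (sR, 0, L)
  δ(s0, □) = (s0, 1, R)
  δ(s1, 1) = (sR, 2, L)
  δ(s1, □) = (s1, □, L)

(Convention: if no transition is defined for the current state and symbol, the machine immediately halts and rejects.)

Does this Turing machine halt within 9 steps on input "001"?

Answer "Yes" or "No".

Execution trace:
Initial: [s0]001
Step 1: δ(s0, 0) = (s1, 2, L) → [s1]□201
Step 2: δ(s1, □) = (s1, □, L) → [s1]□□201
Step 3: δ(s1, □) = (s1, □, L) → [s1]□□□201
Step 4: δ(s1, □) = (s1, □, L) → [s1]□□□□201
Step 5: δ(s1, □) = (s1, □, L) → [s1]□□□□□201
Step 6: δ(s1, □) = (s1, □, L) → [s1]□□□□□□201
Step 7: δ(s1, □) = (s1, □, L) → [s1]□□□□□□□201
Step 8: δ(s1, □) = (s1, □, L) → [s1]□□□□□□□□201
Step 9: δ(s1, □) = (s1, □, L) → [s1]□□□□□□□□□201

The machine has not reached a halting state after 9 steps.
The machine did not halt within the 9-step bound.

Answer: No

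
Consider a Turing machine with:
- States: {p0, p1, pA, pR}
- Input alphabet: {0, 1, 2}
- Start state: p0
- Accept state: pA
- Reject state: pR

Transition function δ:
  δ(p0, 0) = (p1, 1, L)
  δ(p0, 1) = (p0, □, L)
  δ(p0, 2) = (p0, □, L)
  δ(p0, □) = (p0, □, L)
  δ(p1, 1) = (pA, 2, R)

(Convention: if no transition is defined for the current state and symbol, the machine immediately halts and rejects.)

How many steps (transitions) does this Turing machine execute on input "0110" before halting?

Execution trace:
Initial: [p0]0110
Step 1: δ(p0, 0) = (p1, 1, L) → [p1]□1110

No transition is defined for δ(p1, □). By convention the machine halts and rejects.

The machine executed 1 step before halting.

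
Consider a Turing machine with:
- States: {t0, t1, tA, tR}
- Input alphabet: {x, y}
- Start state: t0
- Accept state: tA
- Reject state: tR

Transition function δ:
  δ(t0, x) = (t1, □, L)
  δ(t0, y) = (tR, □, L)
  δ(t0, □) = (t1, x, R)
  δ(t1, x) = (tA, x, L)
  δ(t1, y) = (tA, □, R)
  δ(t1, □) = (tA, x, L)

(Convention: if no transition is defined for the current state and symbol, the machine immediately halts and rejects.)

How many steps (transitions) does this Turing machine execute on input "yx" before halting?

Execution trace:
Initial: [t0]yx
Step 1: δ(t0, y) = (tR, □, L) → [tR]□□x

The machine reaches the reject state tR and halts.

The machine executed 1 step before halting.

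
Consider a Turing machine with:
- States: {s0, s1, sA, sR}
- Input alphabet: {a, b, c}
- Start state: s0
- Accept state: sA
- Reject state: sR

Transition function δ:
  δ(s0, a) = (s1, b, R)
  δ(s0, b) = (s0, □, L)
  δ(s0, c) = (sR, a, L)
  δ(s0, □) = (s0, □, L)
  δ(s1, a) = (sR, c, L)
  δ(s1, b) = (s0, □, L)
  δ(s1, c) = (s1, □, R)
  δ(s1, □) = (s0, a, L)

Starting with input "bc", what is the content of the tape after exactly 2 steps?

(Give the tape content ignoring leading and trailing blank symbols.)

Execution trace:
Initial: [s0]bc
Step 1: δ(s0, b) = (s0, □, L) → [s0]□□c
Step 2: δ(s0, □) = (s0, □, L) → [s0]□□□c

After 2 steps, the tape (ignoring leading/trailing blanks) is: c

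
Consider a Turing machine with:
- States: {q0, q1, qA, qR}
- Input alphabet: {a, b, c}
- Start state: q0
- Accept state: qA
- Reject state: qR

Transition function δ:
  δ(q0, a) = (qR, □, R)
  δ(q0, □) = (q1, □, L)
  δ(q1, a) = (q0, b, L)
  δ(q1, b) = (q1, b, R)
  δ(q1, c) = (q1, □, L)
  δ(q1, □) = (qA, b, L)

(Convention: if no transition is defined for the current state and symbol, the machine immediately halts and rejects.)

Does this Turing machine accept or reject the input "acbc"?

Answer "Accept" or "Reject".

Execution trace:
Initial: [q0]acbc
Step 1: δ(q0, a) = (qR, □, R) → □[qR]cbc

The machine reaches the reject state qR and halts.

Answer: Reject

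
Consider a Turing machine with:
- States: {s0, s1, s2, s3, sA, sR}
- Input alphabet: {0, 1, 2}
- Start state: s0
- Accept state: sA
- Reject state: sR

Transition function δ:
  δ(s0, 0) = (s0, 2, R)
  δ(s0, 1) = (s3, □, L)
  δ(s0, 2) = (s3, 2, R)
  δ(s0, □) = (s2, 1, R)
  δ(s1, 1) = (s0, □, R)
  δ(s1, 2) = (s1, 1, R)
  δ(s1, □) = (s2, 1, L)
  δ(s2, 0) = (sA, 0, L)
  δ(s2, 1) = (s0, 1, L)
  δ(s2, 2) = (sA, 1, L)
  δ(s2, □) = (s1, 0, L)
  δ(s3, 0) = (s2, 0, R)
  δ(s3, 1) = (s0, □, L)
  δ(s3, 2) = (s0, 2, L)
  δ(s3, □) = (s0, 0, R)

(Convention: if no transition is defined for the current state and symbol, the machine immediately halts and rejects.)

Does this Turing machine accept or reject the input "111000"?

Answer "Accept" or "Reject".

Execution trace:
Initial: [s0]111000
Step 1: δ(s0, 1) = (s3, □, L) → [s3]□□11000
Step 2: δ(s3, □) = (s0, 0, R) → 0[s0]□11000
Step 3: δ(s0, □) = (s2, 1, R) → 01[s2]11000
Step 4: δ(s2, 1) = (s0, 1, L) → 0[s0]111000
Step 5: δ(s0, 1) = (s3, □, L) → [s3]0□11000
Step 6: δ(s3, 0) = (s2, 0, R) → 0[s2]□11000
Step 7: δ(s2, □) = (s1, 0, L) → [s1]0011000

No transition is defined for δ(s1, 0). By convention the machine halts and rejects.

Answer: Reject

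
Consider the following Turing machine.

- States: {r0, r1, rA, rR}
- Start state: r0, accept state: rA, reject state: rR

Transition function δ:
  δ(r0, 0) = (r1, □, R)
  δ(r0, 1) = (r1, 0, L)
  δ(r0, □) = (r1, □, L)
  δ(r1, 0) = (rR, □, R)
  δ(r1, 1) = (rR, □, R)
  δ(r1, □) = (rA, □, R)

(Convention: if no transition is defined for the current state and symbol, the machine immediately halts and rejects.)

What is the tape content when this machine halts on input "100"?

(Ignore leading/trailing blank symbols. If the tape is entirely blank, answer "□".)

Execution trace:
Initial: [r0]100
Step 1: δ(r0, 1) = (r1, 0, L) → [r1]□000
Step 2: δ(r1, □) = (rA, □, R) → □[rA]000

The machine reaches the accept state rA and halts.

Final tape (ignoring leading/trailing blanks): 000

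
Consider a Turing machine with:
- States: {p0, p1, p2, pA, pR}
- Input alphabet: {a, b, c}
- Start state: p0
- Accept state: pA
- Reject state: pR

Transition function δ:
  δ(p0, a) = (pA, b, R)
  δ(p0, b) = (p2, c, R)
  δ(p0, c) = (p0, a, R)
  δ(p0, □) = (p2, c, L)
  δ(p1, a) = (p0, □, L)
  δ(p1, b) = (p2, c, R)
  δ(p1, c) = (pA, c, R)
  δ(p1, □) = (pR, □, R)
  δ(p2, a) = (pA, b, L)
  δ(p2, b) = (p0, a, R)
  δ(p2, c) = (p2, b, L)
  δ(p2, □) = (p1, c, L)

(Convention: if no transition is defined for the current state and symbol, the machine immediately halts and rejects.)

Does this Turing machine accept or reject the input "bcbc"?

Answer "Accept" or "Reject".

Execution trace:
Initial: [p0]bcbc
Step 1: δ(p0, b) = (p2, c, R) → c[p2]cbc
Step 2: δ(p2, c) = (p2, b, L) → [p2]cbbc
Step 3: δ(p2, c) = (p2, b, L) → [p2]□bbbc
Step 4: δ(p2, □) = (p1, c, L) → [p1]□cbbbc
Step 5: δ(p1, □) = (pR, □, R) → □[pR]cbbbc

The machine reaches the reject state pR and halts.

Answer: Reject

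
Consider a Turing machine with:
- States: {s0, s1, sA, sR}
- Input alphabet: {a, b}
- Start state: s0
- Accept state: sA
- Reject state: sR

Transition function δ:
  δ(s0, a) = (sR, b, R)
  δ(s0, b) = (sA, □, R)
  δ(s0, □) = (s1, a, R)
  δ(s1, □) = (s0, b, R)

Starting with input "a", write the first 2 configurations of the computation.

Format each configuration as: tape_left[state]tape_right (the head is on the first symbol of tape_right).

Transitions applied:
Step 1: δ(s0, a) = (sR, b, R)

The first 2 configurations are:
[s0]a ⊢ b[sR]□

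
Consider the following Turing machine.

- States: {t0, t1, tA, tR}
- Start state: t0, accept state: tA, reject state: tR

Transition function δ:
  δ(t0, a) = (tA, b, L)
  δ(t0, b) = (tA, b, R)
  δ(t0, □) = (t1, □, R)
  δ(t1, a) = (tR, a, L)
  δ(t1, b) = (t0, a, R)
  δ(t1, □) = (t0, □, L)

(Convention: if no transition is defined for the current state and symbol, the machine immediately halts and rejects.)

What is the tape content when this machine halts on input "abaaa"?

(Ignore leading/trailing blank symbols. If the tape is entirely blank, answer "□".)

Execution trace:
Initial: [t0]abaaa
Step 1: δ(t0, a) = (tA, b, L) → [tA]□bbaaa

The machine reaches the accept state tA and halts.

Final tape (ignoring leading/trailing blanks): bbaaa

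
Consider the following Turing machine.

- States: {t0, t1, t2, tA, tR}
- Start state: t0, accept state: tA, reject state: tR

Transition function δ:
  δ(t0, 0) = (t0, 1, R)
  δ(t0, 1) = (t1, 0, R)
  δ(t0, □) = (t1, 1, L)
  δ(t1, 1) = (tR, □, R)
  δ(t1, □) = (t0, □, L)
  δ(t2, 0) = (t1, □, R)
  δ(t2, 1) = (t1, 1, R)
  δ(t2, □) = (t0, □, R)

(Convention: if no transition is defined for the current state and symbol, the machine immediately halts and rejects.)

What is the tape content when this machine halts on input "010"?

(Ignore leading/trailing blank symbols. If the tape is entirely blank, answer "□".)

Execution trace:
Initial: [t0]010
Step 1: δ(t0, 0) = (t0, 1, R) → 1[t0]10
Step 2: δ(t0, 1) = (t1, 0, R) → 10[t1]0

No transition is defined for δ(t1, 0). By convention the machine halts and rejects.

Final tape (ignoring leading/trailing blanks): 100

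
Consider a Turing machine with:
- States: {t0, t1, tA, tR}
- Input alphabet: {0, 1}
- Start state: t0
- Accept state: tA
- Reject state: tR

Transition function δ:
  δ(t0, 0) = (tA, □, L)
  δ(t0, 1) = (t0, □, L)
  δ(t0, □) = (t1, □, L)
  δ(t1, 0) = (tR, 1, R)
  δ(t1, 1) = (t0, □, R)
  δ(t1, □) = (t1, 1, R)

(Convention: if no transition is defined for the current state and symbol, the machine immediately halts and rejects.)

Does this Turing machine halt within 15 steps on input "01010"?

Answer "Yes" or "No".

Execution trace:
Initial: [t0]01010
Step 1: δ(t0, 0) = (tA, □, L) → [tA]□□1010

The machine reaches the accept state tA and halts.
The machine halted after 1 step (within the 15-step bound).

Answer: Yes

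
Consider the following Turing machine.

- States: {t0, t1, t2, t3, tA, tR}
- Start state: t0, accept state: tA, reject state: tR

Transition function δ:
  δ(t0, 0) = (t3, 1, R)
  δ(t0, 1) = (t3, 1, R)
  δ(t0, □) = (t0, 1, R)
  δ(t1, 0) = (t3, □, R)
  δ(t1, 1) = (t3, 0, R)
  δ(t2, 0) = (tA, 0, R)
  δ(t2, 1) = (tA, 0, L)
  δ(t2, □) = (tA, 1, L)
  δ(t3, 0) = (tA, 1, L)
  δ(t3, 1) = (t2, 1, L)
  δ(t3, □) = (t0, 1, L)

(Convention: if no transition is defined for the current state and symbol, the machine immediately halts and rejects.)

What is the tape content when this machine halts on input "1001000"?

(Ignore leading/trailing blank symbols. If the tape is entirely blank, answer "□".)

Execution trace:
Initial: [t0]1001000
Step 1: δ(t0, 1) = (t3, 1, R) → 1[t3]001000
Step 2: δ(t3, 0) = (tA, 1, L) → [tA]1101000

The machine reaches the accept state tA and halts.

Final tape (ignoring leading/trailing blanks): 1101000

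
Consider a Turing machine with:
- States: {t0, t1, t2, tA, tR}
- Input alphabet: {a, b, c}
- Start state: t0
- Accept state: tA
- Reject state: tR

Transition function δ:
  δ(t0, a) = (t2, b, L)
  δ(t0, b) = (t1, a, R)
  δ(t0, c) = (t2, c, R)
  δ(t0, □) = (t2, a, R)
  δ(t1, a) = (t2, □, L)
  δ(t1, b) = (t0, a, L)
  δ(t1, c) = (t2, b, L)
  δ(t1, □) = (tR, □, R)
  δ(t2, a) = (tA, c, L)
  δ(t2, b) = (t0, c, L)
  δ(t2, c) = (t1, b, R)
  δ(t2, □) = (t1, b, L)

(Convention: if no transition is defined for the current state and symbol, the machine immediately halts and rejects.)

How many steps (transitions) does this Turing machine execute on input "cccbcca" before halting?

Execution trace:
Initial: [t0]cccbcca
Step 1: δ(t0, c) = (t2, c, R) → c[t2]ccbcca
Step 2: δ(t2, c) = (t1, b, R) → cb[t1]cbcca
Step 3: δ(t1, c) = (t2, b, L) → c[t2]bbbcca
Step 4: δ(t2, b) = (t0, c, L) → [t0]ccbbcca
Step 5: δ(t0, c) = (t2, c, R) → c[t2]cbbcca
Step 6: δ(t2, c) = (t1, b, R) → cb[t1]bbcca
Step 7: δ(t1, b) = (t0, a, L) → c[t0]babcca
Step 8: δ(t0, b) = (t1, a, R) → ca[t1]abcca
Step 9: δ(t1, a) = (t2, □, L) → c[t2]a□bcca
Step 10: δ(t2, a) = (tA, c, L) → [tA]cc□bcca

The machine reaches the accept state tA and halts.

The machine executed 10 steps before halting.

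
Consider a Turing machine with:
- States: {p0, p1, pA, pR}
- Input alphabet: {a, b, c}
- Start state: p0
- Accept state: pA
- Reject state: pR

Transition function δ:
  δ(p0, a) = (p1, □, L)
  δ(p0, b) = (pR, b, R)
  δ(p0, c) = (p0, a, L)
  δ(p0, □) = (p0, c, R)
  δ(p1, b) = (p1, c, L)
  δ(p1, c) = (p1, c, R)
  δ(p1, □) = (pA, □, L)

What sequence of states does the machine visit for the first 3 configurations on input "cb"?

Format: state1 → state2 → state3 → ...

Execution trace:
Initial: [p0]cb
Step 1: δ(p0, c) = (p0, a, L) → [p0]□ab
Step 2: δ(p0, □) = (p0, c, R) → c[p0]ab

State sequence: p0 → p0 → p0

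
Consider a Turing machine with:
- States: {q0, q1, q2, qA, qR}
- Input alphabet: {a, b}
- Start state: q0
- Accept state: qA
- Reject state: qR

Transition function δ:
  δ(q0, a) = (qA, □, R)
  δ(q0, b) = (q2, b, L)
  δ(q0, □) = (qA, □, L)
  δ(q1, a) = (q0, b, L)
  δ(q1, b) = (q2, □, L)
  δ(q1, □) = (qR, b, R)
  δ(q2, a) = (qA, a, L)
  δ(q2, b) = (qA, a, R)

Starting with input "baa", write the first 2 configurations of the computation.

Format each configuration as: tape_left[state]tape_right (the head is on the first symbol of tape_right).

Transitions applied:
Step 1: δ(q0, b) = (q2, b, L)

The first 2 configurations are:
[q0]baa ⊢ [q2]□baa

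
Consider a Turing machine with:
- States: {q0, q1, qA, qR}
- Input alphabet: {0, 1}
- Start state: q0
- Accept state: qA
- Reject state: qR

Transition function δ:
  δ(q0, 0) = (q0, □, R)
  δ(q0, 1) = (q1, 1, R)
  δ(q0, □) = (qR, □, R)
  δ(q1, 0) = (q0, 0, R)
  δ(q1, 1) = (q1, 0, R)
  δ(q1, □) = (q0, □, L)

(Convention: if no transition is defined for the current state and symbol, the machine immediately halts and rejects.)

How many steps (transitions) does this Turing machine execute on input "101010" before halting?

Execution trace:
Initial: [q0]101010
Step 1: δ(q0, 1) = (q1, 1, R) → 1[q1]01010
Step 2: δ(q1, 0) = (q0, 0, R) → 10[q0]1010
Step 3: δ(q0, 1) = (q1, 1, R) → 101[q1]010
Step 4: δ(q1, 0) = (q0, 0, R) → 1010[q0]10
Step 5: δ(q0, 1) = (q1, 1, R) → 10101[q1]0
Step 6: δ(q1, 0) = (q0, 0, R) → 101010[q0]□
Step 7: δ(q0, □) = (qR, □, R) → 101010□[qR]□

The machine reaches the reject state qR and halts.

The machine executed 7 steps before halting.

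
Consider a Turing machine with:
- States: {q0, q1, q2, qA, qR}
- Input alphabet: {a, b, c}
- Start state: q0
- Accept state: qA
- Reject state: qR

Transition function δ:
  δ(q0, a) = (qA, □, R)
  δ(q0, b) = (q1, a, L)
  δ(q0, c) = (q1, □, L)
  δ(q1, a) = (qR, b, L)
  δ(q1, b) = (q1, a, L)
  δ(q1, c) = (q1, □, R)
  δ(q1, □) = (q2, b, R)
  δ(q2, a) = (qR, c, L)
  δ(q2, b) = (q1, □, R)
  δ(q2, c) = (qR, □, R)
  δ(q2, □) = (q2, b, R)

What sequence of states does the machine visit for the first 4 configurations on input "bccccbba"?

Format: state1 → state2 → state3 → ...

Execution trace:
Initial: [q0]bccccbba
Step 1: δ(q0, b) = (q1, a, L) → [q1]□accccbba
Step 2: δ(q1, □) = (q2, b, R) → b[q2]accccbba
Step 3: δ(q2, a) = (qR, c, L) → [qR]bcccccbba

The machine reaches the reject state qR and halts.

State sequence: q0 → q1 → q2 → qR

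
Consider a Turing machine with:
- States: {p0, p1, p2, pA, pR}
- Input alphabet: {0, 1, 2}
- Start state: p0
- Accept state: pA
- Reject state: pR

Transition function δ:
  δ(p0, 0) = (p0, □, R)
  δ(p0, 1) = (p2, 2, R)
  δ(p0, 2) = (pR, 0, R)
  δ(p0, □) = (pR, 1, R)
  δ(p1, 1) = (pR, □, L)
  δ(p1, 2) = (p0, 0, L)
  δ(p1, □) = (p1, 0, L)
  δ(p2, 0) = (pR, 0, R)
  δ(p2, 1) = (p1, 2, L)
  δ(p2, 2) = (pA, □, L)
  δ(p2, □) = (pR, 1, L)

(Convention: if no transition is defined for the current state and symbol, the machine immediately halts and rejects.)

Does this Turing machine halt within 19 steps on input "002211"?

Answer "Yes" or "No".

Execution trace:
Initial: [p0]002211
Step 1: δ(p0, 0) = (p0, □, R) → □[p0]02211
Step 2: δ(p0, 0) = (p0, □, R) → □□[p0]2211
Step 3: δ(p0, 2) = (pR, 0, R) → □□0[pR]211

The machine reaches the reject state pR and halts.
The machine halted after 3 steps (within the 19-step bound).

Answer: Yes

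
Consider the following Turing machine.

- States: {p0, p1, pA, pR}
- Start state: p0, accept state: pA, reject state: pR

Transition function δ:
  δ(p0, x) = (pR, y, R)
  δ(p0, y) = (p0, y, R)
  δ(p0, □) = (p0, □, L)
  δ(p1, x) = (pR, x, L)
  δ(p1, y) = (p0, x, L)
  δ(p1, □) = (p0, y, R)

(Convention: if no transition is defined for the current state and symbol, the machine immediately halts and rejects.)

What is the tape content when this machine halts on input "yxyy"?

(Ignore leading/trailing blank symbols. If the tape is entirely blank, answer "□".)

Execution trace:
Initial: [p0]yxyy
Step 1: δ(p0, y) = (p0, y, R) → y[p0]xyy
Step 2: δ(p0, x) = (pR, y, R) → yy[pR]yy

The machine reaches the reject state pR and halts.

Final tape (ignoring leading/trailing blanks): yyyy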